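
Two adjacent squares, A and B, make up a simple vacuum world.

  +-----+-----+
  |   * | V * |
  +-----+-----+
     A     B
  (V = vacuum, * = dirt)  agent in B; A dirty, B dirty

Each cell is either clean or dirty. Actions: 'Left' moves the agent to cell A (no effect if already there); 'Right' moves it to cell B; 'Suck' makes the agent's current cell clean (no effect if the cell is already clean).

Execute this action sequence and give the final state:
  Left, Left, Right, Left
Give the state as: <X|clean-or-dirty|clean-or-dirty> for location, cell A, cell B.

<A|dirty|dirty>

step 1/4 (Left): <A|dirty|dirty>
step 2/4 (Left): <A|dirty|dirty>
step 3/4 (Right): <B|dirty|dirty>
step 4/4 (Left): <A|dirty|dirty>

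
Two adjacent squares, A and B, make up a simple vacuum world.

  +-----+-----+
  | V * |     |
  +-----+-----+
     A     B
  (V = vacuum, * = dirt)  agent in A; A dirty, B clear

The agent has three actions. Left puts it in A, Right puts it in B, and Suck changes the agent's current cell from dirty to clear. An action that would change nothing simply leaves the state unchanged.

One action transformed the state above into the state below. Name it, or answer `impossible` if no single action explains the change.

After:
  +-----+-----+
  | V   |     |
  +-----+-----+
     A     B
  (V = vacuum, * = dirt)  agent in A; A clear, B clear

try  Left: (A; A:dirty, B:clear)
try Right: (B; A:dirty, B:clear)
try  Suck: (A; A:clear, B:clear)  ← match

Suck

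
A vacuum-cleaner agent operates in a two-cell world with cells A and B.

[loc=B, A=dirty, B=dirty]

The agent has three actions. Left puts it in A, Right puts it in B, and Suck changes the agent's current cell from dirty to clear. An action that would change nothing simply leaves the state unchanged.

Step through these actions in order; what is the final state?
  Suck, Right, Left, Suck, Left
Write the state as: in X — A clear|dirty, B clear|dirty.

in A — A clear, B clear

step 1/5 (Suck): in B — A dirty, B clear
step 2/5 (Right): in B — A dirty, B clear
step 3/5 (Left): in A — A dirty, B clear
step 4/5 (Suck): in A — A clear, B clear
step 5/5 (Left): in A — A clear, B clear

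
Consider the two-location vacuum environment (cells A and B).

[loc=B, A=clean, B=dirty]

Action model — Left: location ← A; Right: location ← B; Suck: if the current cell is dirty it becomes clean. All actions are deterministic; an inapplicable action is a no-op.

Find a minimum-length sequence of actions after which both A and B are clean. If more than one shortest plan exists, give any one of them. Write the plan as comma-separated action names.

t=1 Suck ⇒ (B; A:clean, B:clean)
min 1: B is dirty, one Suck

Suck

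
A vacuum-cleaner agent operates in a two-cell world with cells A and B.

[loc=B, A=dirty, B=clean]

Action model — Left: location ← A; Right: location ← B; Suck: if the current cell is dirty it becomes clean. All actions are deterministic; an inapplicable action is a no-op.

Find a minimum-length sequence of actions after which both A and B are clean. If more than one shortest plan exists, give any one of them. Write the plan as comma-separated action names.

Left (#1): in A — A dirty, B clean
Suck (#2): in A — A clean, B clean
min 2: go A then Suck

Left, Suck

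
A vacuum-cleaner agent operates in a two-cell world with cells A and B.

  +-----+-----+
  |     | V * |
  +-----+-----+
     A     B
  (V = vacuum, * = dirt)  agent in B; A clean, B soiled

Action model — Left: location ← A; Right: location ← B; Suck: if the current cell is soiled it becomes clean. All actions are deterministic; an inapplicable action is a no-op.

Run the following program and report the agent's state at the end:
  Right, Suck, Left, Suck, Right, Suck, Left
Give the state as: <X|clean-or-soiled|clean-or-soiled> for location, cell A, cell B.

<A|clean|clean>

[1] after Right: <B|clean|soiled>
[2] after Suck: <B|clean|clean>
[3] after Left: <A|clean|clean>
[4] after Suck: <A|clean|clean>
[5] after Right: <B|clean|clean>
[6] after Suck: <B|clean|clean>
[7] after Left: <A|clean|clean>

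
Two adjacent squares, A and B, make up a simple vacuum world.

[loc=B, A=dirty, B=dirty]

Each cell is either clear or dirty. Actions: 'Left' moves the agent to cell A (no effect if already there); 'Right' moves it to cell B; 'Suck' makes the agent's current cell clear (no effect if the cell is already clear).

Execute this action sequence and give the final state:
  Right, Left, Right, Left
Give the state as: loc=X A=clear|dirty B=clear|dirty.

loc=A A=dirty B=dirty

[1] after Right: loc=B A=dirty B=dirty
[2] after Left: loc=A A=dirty B=dirty
[3] after Right: loc=B A=dirty B=dirty
[4] after Left: loc=A A=dirty B=dirty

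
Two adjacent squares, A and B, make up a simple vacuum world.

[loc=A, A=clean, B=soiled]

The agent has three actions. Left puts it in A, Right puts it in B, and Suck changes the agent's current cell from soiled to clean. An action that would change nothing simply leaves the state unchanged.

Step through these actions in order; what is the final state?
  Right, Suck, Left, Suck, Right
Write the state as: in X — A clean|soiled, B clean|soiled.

1. Right → in B — A clean, B soiled
2. Suck → in B — A clean, B clean
3. Left → in A — A clean, B clean
4. Suck → in A — A clean, B clean
5. Right → in B — A clean, B clean

in B — A clean, B clean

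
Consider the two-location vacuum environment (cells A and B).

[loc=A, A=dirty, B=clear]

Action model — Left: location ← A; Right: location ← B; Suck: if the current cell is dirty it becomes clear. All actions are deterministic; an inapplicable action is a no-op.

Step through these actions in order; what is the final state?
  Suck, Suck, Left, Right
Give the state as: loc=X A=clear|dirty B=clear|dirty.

loc=B A=clear B=clear

1) do Suck; now loc=A A=clear B=clear
2) do Suck; now loc=A A=clear B=clear
3) do Left; now loc=A A=clear B=clear
4) do Right; now loc=B A=clear B=clear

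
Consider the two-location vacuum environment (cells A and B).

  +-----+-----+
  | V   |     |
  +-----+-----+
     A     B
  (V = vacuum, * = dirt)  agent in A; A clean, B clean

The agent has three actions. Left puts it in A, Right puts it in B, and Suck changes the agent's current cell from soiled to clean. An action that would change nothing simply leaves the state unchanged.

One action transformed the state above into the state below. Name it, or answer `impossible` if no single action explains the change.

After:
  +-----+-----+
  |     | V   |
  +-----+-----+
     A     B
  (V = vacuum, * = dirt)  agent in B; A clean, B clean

try  Left: in A — A clean, B clean
try Right: in B — A clean, B clean  ← match
try  Suck: in A — A clean, B clean

Right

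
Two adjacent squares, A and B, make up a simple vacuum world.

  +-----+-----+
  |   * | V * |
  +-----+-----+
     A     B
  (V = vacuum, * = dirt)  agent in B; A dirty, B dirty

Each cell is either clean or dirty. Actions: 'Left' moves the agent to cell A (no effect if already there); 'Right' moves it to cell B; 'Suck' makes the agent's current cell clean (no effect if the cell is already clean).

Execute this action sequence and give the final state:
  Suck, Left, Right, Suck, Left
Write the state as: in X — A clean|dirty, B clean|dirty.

in A — A dirty, B clean

step 1/5 (Suck): in B — A dirty, B clean
step 2/5 (Left): in A — A dirty, B clean
step 3/5 (Right): in B — A dirty, B clean
step 4/5 (Suck): in B — A dirty, B clean
step 5/5 (Left): in A — A dirty, B clean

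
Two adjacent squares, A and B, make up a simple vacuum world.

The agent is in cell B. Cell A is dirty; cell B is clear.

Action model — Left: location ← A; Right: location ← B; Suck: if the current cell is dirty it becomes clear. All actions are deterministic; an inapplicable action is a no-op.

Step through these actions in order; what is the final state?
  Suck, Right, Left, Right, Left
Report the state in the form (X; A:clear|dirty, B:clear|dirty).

(A; A:dirty, B:clear)

1) do Suck; now (B; A:dirty, B:clear)
2) do Right; now (B; A:dirty, B:clear)
3) do Left; now (A; A:dirty, B:clear)
4) do Right; now (B; A:dirty, B:clear)
5) do Left; now (A; A:dirty, B:clear)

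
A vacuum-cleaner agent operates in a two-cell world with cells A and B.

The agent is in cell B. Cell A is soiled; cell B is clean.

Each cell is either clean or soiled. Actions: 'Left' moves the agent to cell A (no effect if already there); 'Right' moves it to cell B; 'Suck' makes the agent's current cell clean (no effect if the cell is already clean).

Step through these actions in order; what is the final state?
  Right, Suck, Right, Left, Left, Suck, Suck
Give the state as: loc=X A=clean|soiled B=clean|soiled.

loc=A A=clean B=clean

1) do Right; now loc=B A=soiled B=clean
2) do Suck; now loc=B A=soiled B=clean
3) do Right; now loc=B A=soiled B=clean
4) do Left; now loc=A A=soiled B=clean
5) do Left; now loc=A A=soiled B=clean
6) do Suck; now loc=A A=clean B=clean
7) do Suck; now loc=A A=clean B=clean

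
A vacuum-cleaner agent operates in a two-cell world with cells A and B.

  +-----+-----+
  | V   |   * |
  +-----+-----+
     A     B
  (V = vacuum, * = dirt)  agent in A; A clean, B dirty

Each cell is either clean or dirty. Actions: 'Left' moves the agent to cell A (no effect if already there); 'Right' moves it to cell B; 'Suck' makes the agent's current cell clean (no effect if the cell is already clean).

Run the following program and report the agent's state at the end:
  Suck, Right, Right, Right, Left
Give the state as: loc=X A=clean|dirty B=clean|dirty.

1. Suck → loc=A A=clean B=dirty
2. Right → loc=B A=clean B=dirty
3. Right → loc=B A=clean B=dirty
4. Right → loc=B A=clean B=dirty
5. Left → loc=A A=clean B=dirty

loc=A A=clean B=dirty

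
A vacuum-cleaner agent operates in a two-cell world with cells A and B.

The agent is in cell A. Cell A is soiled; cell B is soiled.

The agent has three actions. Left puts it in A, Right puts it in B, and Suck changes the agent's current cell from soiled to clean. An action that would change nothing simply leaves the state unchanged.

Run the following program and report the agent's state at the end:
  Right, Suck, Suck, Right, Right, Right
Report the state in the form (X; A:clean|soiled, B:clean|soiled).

(B; A:soiled, B:clean)

Right (#1): (B; A:soiled, B:soiled)
Suck (#2): (B; A:soiled, B:clean)
Suck (#3): (B; A:soiled, B:clean)
Right (#4): (B; A:soiled, B:clean)
Right (#5): (B; A:soiled, B:clean)
Right (#6): (B; A:soiled, B:clean)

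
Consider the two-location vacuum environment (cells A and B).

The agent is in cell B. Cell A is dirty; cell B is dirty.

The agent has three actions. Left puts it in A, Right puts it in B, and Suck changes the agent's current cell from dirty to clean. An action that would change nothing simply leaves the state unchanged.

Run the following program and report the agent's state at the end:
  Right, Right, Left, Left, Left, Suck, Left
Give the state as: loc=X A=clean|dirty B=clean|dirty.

t=1 Right ⇒ loc=B A=dirty B=dirty
t=2 Right ⇒ loc=B A=dirty B=dirty
t=3 Left ⇒ loc=A A=dirty B=dirty
t=4 Left ⇒ loc=A A=dirty B=dirty
t=5 Left ⇒ loc=A A=dirty B=dirty
t=6 Suck ⇒ loc=A A=clean B=dirty
t=7 Left ⇒ loc=A A=clean B=dirty

loc=A A=clean B=dirty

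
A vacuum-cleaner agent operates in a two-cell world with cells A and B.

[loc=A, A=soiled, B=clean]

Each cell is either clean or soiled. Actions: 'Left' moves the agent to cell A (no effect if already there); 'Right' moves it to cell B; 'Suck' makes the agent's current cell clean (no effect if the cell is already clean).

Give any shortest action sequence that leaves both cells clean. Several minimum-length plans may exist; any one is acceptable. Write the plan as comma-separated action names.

Suck

t=1 Suck ⇒ <A|clean|clean>
min 1: A is soiled, one Suck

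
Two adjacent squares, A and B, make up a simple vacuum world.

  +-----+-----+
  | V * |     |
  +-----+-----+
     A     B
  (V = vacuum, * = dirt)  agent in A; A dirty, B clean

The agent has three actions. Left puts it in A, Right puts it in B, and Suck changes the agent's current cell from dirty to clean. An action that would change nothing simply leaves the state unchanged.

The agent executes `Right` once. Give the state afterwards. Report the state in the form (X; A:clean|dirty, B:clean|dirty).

start: (A; A:dirty, B:clean)
1) do Right; now (B; A:dirty, B:clean)

(B; A:dirty, B:clean)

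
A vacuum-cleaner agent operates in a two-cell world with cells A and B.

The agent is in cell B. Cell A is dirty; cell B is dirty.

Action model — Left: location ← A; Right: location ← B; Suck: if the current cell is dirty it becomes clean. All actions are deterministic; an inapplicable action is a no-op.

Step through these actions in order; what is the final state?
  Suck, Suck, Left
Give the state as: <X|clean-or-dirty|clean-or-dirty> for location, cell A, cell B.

Suck (#1): <B|dirty|clean>
Suck (#2): <B|dirty|clean>
Left (#3): <A|dirty|clean>

<A|dirty|clean>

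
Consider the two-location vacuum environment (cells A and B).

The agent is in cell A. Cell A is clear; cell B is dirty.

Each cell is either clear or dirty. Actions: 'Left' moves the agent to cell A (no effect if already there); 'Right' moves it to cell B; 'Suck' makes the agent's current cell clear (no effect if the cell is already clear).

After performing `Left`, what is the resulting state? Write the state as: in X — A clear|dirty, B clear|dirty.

in A — A clear, B dirty

start: in A — A clear, B dirty
t=1 Left ⇒ in A — A clear, B dirty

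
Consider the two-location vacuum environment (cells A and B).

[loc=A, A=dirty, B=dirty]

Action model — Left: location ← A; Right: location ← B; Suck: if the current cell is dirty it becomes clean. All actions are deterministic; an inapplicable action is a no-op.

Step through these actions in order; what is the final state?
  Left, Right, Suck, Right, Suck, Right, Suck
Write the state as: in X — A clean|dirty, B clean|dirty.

1. Left → in A — A dirty, B dirty
2. Right → in B — A dirty, B dirty
3. Suck → in B — A dirty, B clean
4. Right → in B — A dirty, B clean
5. Suck → in B — A dirty, B clean
6. Right → in B — A dirty, B clean
7. Suck → in B — A dirty, B clean

in B — A dirty, B clean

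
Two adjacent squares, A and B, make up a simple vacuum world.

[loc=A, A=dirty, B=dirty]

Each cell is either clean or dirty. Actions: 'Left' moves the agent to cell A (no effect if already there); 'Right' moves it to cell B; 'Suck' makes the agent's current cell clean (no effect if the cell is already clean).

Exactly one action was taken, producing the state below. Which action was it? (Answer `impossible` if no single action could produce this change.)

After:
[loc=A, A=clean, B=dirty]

try  Left: <A|dirty|dirty>
try Right: <B|dirty|dirty>
try  Suck: <A|clean|dirty>  ← match

Suck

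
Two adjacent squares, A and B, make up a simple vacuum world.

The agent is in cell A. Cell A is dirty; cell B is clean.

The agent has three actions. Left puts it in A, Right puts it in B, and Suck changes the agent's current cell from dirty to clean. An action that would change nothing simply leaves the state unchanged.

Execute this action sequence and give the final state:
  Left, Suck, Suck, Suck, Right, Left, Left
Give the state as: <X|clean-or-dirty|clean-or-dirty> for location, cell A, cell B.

1) do Left; now <A|dirty|clean>
2) do Suck; now <A|clean|clean>
3) do Suck; now <A|clean|clean>
4) do Suck; now <A|clean|clean>
5) do Right; now <B|clean|clean>
6) do Left; now <A|clean|clean>
7) do Left; now <A|clean|clean>

<A|clean|clean>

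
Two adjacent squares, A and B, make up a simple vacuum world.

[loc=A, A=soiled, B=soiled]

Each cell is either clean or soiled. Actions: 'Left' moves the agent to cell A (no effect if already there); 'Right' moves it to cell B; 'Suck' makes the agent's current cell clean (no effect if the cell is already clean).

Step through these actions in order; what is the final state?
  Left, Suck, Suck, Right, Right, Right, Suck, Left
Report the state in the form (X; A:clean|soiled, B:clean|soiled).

(A; A:clean, B:clean)

step 1/8 (Left): (A; A:soiled, B:soiled)
step 2/8 (Suck): (A; A:clean, B:soiled)
step 3/8 (Suck): (A; A:clean, B:soiled)
step 4/8 (Right): (B; A:clean, B:soiled)
step 5/8 (Right): (B; A:clean, B:soiled)
step 6/8 (Right): (B; A:clean, B:soiled)
step 7/8 (Suck): (B; A:clean, B:clean)
step 8/8 (Left): (A; A:clean, B:clean)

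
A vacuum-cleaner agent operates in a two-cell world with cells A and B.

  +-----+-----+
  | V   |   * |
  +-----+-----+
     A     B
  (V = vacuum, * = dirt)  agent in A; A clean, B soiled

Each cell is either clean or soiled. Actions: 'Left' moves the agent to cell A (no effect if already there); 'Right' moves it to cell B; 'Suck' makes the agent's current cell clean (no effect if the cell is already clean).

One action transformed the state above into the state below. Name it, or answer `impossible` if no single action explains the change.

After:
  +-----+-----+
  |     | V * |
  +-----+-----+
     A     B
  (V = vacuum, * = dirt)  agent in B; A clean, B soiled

Right

try  Left: <A|clean|soiled>
try Right: <B|clean|soiled>  ← match
try  Suck: <A|clean|soiled>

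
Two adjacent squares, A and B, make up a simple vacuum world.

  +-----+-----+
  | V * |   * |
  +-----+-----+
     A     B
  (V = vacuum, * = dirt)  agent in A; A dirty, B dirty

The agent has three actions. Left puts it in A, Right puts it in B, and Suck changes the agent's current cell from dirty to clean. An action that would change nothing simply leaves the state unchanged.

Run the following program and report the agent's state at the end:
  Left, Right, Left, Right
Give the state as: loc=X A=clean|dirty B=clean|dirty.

1) do Left; now loc=A A=dirty B=dirty
2) do Right; now loc=B A=dirty B=dirty
3) do Left; now loc=A A=dirty B=dirty
4) do Right; now loc=B A=dirty B=dirty

loc=B A=dirty B=dirty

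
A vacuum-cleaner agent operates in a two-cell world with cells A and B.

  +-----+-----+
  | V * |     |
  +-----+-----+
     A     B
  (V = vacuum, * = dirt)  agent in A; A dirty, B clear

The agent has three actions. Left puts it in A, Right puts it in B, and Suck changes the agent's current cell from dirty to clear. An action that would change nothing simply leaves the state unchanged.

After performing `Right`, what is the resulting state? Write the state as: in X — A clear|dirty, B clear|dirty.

start: in A — A dirty, B clear
1) do Right; now in B — A dirty, B clear

in B — A dirty, B clear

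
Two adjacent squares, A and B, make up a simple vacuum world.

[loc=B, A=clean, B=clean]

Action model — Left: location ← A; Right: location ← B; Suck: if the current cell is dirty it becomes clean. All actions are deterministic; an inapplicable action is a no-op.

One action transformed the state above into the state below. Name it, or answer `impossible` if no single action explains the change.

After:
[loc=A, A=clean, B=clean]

Left

try  Left: (A; A:clean, B:clean)  ← match
try Right: (B; A:clean, B:clean)
try  Suck: (B; A:clean, B:clean)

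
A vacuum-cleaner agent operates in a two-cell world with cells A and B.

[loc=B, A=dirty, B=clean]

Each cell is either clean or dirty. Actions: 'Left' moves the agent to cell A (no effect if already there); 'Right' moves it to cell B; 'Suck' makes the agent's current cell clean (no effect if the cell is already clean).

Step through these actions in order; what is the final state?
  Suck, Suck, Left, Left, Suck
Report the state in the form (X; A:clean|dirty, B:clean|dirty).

step 1/5 (Suck): (B; A:dirty, B:clean)
step 2/5 (Suck): (B; A:dirty, B:clean)
step 3/5 (Left): (A; A:dirty, B:clean)
step 4/5 (Left): (A; A:dirty, B:clean)
step 5/5 (Suck): (A; A:clean, B:clean)

(A; A:clean, B:clean)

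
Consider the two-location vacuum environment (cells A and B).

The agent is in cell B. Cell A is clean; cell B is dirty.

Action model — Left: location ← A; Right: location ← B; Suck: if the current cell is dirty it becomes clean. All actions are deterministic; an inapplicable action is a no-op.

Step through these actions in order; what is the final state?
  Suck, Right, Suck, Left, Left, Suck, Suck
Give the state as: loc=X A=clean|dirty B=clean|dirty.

loc=A A=clean B=clean

1. Suck → loc=B A=clean B=clean
2. Right → loc=B A=clean B=clean
3. Suck → loc=B A=clean B=clean
4. Left → loc=A A=clean B=clean
5. Left → loc=A A=clean B=clean
6. Suck → loc=A A=clean B=clean
7. Suck → loc=A A=clean B=clean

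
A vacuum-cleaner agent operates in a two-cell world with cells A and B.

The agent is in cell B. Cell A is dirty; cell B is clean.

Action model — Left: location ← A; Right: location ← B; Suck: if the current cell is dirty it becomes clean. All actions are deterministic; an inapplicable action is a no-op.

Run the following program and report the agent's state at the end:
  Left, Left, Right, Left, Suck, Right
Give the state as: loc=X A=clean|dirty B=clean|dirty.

step 1/6 (Left): loc=A A=dirty B=clean
step 2/6 (Left): loc=A A=dirty B=clean
step 3/6 (Right): loc=B A=dirty B=clean
step 4/6 (Left): loc=A A=dirty B=clean
step 5/6 (Suck): loc=A A=clean B=clean
step 6/6 (Right): loc=B A=clean B=clean

loc=B A=clean B=clean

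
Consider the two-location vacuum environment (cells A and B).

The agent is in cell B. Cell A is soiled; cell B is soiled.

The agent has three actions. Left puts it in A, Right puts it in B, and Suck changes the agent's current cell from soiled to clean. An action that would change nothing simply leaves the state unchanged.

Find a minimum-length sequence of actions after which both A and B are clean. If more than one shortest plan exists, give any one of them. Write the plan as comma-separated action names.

1) do Suck; now (B; A:soiled, B:clean)
2) do Left; now (A; A:soiled, B:clean)
3) do Suck; now (A; A:clean, B:clean)
min 3: Suck B + move + Suck A

Suck, Left, Suck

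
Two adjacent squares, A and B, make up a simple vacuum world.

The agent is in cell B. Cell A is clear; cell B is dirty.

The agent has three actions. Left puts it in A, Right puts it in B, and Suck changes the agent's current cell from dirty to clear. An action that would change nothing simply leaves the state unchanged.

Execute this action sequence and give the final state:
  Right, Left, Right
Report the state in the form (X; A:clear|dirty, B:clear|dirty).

1) do Right; now (B; A:clear, B:dirty)
2) do Left; now (A; A:clear, B:dirty)
3) do Right; now (B; A:clear, B:dirty)

(B; A:clear, B:dirty)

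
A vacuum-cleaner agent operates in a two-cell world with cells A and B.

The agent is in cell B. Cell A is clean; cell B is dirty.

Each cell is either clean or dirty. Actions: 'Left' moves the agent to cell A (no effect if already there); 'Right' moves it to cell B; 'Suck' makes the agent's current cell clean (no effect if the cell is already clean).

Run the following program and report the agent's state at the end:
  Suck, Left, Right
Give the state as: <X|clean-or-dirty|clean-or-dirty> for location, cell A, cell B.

<B|clean|clean>

1) do Suck; now <B|clean|clean>
2) do Left; now <A|clean|clean>
3) do Right; now <B|clean|clean>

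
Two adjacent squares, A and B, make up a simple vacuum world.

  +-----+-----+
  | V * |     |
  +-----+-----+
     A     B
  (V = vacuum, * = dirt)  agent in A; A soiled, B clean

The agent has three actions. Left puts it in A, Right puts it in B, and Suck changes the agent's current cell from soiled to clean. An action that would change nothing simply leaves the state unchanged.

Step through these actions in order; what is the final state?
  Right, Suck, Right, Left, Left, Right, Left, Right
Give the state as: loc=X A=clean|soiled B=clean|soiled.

step 1/8 (Right): loc=B A=soiled B=clean
step 2/8 (Suck): loc=B A=soiled B=clean
step 3/8 (Right): loc=B A=soiled B=clean
step 4/8 (Left): loc=A A=soiled B=clean
step 5/8 (Left): loc=A A=soiled B=clean
step 6/8 (Right): loc=B A=soiled B=clean
step 7/8 (Left): loc=A A=soiled B=clean
step 8/8 (Right): loc=B A=soiled B=clean

loc=B A=soiled B=clean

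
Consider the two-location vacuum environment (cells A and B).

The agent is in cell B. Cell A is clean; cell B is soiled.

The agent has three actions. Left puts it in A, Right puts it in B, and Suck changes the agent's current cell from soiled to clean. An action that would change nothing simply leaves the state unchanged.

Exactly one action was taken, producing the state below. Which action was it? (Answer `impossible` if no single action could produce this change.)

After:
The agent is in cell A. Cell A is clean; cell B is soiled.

try  Left: <A|clean|soiled>  ← match
try Right: <B|clean|soiled>
try  Suck: <B|clean|clean>

Left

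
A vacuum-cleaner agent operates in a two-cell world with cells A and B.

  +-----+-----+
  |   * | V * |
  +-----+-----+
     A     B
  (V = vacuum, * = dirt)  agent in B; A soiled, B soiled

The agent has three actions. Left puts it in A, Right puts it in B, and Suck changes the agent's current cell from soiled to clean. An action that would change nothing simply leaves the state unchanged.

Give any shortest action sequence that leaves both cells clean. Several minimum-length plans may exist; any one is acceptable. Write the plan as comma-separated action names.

Suck, Left, Suck

Suck (#1): (B; A:soiled, B:clean)
Left (#2): (A; A:soiled, B:clean)
Suck (#3): (A; A:clean, B:clean)
min 3: Suck B + move + Suck A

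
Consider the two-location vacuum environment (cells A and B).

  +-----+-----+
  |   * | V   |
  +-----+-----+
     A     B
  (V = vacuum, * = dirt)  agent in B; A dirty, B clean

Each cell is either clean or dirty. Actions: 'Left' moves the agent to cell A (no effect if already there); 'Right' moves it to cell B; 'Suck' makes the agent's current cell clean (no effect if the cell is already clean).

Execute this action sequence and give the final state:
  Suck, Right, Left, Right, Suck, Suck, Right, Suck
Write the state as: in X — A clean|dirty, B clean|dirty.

1. Suck → in B — A dirty, B clean
2. Right → in B — A dirty, B clean
3. Left → in A — A dirty, B clean
4. Right → in B — A dirty, B clean
5. Suck → in B — A dirty, B clean
6. Suck → in B — A dirty, B clean
7. Right → in B — A dirty, B clean
8. Suck → in B — A dirty, B clean

in B — A dirty, B clean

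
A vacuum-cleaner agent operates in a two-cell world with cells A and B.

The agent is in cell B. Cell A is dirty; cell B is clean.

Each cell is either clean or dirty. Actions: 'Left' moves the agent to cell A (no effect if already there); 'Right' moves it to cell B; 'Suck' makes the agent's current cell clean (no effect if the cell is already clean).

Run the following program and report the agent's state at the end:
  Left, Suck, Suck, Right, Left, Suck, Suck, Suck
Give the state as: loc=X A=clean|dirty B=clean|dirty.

step 1/8 (Left): loc=A A=dirty B=clean
step 2/8 (Suck): loc=A A=clean B=clean
step 3/8 (Suck): loc=A A=clean B=clean
step 4/8 (Right): loc=B A=clean B=clean
step 5/8 (Left): loc=A A=clean B=clean
step 6/8 (Suck): loc=A A=clean B=clean
step 7/8 (Suck): loc=A A=clean B=clean
step 8/8 (Suck): loc=A A=clean B=clean

loc=A A=clean B=clean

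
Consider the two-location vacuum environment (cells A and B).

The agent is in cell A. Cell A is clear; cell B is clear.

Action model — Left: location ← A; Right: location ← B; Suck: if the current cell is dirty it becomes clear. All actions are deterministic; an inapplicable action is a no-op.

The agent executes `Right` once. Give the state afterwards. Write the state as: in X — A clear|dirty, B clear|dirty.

in B — A clear, B clear

start: in A — A clear, B clear
Right (#1): in B — A clear, B clear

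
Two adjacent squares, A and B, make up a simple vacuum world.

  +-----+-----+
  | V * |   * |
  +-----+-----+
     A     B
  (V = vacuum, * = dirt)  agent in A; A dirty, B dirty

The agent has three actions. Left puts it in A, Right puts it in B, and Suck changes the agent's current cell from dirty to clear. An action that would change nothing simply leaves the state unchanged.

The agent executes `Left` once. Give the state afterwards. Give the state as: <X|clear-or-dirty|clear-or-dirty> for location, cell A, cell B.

<A|dirty|dirty>

start: <A|dirty|dirty>
t=1 Left ⇒ <A|dirty|dirty>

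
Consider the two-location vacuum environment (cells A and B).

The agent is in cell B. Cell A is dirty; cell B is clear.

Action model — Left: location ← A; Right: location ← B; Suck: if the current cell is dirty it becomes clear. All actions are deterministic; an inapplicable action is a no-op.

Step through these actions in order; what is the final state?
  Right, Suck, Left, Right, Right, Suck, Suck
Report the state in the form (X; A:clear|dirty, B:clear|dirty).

1. Right → (B; A:dirty, B:clear)
2. Suck → (B; A:dirty, B:clear)
3. Left → (A; A:dirty, B:clear)
4. Right → (B; A:dirty, B:clear)
5. Right → (B; A:dirty, B:clear)
6. Suck → (B; A:dirty, B:clear)
7. Suck → (B; A:dirty, B:clear)

(B; A:dirty, B:clear)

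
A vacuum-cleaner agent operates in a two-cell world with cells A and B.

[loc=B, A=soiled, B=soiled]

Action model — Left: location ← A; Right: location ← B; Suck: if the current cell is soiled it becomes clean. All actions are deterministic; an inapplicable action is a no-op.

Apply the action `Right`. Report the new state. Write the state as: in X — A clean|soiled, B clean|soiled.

start: in B — A soiled, B soiled
Right (#1): in B — A soiled, B soiled

in B — A soiled, B soiled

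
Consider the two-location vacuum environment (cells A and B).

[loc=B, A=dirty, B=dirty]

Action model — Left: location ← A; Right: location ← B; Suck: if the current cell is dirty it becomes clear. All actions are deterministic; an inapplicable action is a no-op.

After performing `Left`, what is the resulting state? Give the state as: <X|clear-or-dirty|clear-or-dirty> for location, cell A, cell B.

<A|dirty|dirty>

start: <B|dirty|dirty>
1) do Left; now <A|dirty|dirty>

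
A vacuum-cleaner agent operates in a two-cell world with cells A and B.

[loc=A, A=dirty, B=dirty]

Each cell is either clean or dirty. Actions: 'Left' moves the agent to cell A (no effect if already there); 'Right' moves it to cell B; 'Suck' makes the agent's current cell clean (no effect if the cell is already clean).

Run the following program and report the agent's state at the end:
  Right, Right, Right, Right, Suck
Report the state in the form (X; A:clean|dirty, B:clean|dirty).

(B; A:dirty, B:clean)

[1] after Right: (B; A:dirty, B:dirty)
[2] after Right: (B; A:dirty, B:dirty)
[3] after Right: (B; A:dirty, B:dirty)
[4] after Right: (B; A:dirty, B:dirty)
[5] after Suck: (B; A:dirty, B:clean)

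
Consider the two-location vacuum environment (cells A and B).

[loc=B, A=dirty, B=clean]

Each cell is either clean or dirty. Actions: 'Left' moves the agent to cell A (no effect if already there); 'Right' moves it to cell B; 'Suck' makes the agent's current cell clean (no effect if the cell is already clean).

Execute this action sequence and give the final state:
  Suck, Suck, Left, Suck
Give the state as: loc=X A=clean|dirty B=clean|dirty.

loc=A A=clean B=clean

1. Suck → loc=B A=dirty B=clean
2. Suck → loc=B A=dirty B=clean
3. Left → loc=A A=dirty B=clean
4. Suck → loc=A A=clean B=clean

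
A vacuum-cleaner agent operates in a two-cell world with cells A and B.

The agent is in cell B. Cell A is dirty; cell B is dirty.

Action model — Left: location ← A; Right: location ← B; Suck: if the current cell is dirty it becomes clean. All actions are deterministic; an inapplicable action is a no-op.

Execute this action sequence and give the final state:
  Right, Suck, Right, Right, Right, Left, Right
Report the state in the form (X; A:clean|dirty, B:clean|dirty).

t=1 Right ⇒ (B; A:dirty, B:dirty)
t=2 Suck ⇒ (B; A:dirty, B:clean)
t=3 Right ⇒ (B; A:dirty, B:clean)
t=4 Right ⇒ (B; A:dirty, B:clean)
t=5 Right ⇒ (B; A:dirty, B:clean)
t=6 Left ⇒ (A; A:dirty, B:clean)
t=7 Right ⇒ (B; A:dirty, B:clean)

(B; A:dirty, B:clean)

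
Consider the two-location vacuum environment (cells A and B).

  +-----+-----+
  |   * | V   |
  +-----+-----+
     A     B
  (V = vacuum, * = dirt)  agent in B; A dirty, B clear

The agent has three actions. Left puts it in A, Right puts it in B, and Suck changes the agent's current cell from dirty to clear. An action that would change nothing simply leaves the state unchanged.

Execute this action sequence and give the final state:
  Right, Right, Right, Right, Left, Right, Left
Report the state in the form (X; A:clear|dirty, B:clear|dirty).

1) do Right; now (B; A:dirty, B:clear)
2) do Right; now (B; A:dirty, B:clear)
3) do Right; now (B; A:dirty, B:clear)
4) do Right; now (B; A:dirty, B:clear)
5) do Left; now (A; A:dirty, B:clear)
6) do Right; now (B; A:dirty, B:clear)
7) do Left; now (A; A:dirty, B:clear)

(A; A:dirty, B:clear)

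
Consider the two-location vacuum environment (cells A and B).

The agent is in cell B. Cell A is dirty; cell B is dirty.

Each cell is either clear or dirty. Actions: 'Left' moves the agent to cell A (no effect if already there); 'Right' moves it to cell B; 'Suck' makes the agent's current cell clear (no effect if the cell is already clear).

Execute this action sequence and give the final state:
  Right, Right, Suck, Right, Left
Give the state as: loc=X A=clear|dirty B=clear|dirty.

t=1 Right ⇒ loc=B A=dirty B=dirty
t=2 Right ⇒ loc=B A=dirty B=dirty
t=3 Suck ⇒ loc=B A=dirty B=clear
t=4 Right ⇒ loc=B A=dirty B=clear
t=5 Left ⇒ loc=A A=dirty B=clear

loc=A A=dirty B=clear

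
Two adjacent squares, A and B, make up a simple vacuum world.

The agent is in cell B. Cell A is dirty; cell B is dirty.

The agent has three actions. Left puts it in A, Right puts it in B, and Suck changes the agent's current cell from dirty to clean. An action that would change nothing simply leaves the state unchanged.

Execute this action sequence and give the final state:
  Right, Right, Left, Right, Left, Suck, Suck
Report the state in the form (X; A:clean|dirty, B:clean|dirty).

(A; A:clean, B:dirty)

[1] after Right: (B; A:dirty, B:dirty)
[2] after Right: (B; A:dirty, B:dirty)
[3] after Left: (A; A:dirty, B:dirty)
[4] after Right: (B; A:dirty, B:dirty)
[5] after Left: (A; A:dirty, B:dirty)
[6] after Suck: (A; A:clean, B:dirty)
[7] after Suck: (A; A:clean, B:dirty)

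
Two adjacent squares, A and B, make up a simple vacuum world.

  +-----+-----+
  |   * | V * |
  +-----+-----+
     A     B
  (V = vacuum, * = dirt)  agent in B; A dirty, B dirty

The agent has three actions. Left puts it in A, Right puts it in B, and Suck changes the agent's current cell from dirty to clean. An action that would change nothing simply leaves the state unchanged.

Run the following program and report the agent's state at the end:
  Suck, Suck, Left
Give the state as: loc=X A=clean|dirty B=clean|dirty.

t=1 Suck ⇒ loc=B A=dirty B=clean
t=2 Suck ⇒ loc=B A=dirty B=clean
t=3 Left ⇒ loc=A A=dirty B=clean

loc=A A=dirty B=clean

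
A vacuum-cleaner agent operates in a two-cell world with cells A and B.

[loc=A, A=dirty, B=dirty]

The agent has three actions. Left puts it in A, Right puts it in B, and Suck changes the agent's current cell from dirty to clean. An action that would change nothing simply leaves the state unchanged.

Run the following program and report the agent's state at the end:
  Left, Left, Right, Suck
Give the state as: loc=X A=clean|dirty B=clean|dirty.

step 1/4 (Left): loc=A A=dirty B=dirty
step 2/4 (Left): loc=A A=dirty B=dirty
step 3/4 (Right): loc=B A=dirty B=dirty
step 4/4 (Suck): loc=B A=dirty B=clean

loc=B A=dirty B=clean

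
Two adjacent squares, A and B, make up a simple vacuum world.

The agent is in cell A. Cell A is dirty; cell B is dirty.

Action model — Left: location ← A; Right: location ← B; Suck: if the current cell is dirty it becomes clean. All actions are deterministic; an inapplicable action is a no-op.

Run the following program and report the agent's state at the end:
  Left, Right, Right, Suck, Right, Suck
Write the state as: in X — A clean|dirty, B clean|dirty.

in B — A dirty, B clean

1. Left → in A — A dirty, B dirty
2. Right → in B — A dirty, B dirty
3. Right → in B — A dirty, B dirty
4. Suck → in B — A dirty, B clean
5. Right → in B — A dirty, B clean
6. Suck → in B — A dirty, B clean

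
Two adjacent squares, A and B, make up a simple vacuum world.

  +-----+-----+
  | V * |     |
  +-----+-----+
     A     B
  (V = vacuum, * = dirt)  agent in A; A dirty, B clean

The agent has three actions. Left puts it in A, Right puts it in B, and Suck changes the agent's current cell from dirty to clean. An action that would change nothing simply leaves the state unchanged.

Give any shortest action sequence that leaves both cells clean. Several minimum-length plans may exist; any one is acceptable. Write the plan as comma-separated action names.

t=1 Suck ⇒ (A; A:clean, B:clean)
min 1: A is dirty, one Suck

Suck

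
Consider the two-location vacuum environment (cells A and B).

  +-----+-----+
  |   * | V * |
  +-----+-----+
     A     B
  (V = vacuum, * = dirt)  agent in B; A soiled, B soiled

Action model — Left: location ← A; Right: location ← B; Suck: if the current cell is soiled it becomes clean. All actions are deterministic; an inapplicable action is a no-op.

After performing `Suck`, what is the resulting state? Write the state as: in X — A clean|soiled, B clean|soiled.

in B — A soiled, B clean

start: in B — A soiled, B soiled
1. Suck → in B — A soiled, B clean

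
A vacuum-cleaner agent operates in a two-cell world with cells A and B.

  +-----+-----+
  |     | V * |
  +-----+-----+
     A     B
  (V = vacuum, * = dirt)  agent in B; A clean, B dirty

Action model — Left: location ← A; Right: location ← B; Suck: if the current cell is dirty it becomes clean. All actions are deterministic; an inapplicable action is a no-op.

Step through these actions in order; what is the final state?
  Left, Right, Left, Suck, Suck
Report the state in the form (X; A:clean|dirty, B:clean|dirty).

Left (#1): (A; A:clean, B:dirty)
Right (#2): (B; A:clean, B:dirty)
Left (#3): (A; A:clean, B:dirty)
Suck (#4): (A; A:clean, B:dirty)
Suck (#5): (A; A:clean, B:dirty)

(A; A:clean, B:dirty)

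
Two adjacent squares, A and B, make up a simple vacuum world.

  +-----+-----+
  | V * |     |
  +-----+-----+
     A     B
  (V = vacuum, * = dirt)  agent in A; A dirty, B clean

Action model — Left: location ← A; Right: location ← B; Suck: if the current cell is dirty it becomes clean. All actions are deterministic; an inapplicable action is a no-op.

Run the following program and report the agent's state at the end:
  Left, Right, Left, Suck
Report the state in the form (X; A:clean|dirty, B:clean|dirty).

(A; A:clean, B:clean)

1) do Left; now (A; A:dirty, B:clean)
2) do Right; now (B; A:dirty, B:clean)
3) do Left; now (A; A:dirty, B:clean)
4) do Suck; now (A; A:clean, B:clean)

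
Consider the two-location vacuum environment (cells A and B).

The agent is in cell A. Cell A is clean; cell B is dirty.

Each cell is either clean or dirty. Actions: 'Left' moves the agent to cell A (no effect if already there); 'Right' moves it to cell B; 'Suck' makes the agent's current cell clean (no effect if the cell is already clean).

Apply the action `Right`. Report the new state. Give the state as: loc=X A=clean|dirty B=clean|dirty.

start: loc=A A=clean B=dirty
Right (#1): loc=B A=clean B=dirty

loc=B A=clean B=dirty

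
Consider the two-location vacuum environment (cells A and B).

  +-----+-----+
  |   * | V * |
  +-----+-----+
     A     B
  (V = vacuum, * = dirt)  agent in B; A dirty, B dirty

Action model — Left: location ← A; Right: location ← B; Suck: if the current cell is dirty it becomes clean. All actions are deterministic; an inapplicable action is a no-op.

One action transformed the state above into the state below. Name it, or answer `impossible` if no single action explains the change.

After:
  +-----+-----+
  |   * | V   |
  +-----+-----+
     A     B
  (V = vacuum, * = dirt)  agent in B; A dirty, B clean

Suck

try  Left: in A — A dirty, B dirty
try Right: in B — A dirty, B dirty
try  Suck: in B — A dirty, B clean  ← match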